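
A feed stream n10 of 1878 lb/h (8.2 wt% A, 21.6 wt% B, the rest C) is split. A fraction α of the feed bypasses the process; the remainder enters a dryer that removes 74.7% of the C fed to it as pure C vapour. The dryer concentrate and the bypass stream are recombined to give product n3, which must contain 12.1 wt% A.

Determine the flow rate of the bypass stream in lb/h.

All 1878×0.082 = 154 lb/h of A reaches n3, so n3 = 154/0.121 = 1272.7 lb/h and vapour = 605.31 lb/h.
The evaporator receives (1−α)·1878 of feed at 0.702 C and removes 0.747 of that C:
0.747×0.702×(1−α)×1878 = 605.31
(1−α) = 605.31/984.81 = 0.6146;  α = 0.3854.
Bypass flow = 0.3854×1878 = 723.7 lb/h.

723.7 lb/h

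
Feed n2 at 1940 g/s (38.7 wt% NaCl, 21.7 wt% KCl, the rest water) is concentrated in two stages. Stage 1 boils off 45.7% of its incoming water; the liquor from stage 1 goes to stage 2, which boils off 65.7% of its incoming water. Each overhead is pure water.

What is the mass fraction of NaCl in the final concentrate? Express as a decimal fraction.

water in feed = 1940×0.396 = 768.24 g/s.
After stage 1: water left = (1−0.457)×768.24 = 417.15; stream total = 1588.9 g/s.
After stage 2: water left = (1−0.657)×417.15 = 143.08; final concentrate = 1314.8 g/s.
NaCl fraction = 750.78/1314.8 = 0.5710.

0.5710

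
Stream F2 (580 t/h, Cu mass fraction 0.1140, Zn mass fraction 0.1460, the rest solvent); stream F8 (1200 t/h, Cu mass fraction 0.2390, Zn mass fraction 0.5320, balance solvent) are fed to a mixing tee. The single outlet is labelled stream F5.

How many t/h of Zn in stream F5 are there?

723.1 t/h

Zn out = Zn in = 580×0.146 + 1200×0.532 = 723.08 t/h.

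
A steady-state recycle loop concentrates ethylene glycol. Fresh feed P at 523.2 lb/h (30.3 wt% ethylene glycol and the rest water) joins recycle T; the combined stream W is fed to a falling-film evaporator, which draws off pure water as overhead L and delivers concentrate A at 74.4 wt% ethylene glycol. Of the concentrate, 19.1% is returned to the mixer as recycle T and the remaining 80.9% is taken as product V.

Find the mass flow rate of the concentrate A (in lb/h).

Overall ethylene glycol balance (none leaves overhead): ethylene glycol in fresh feed = ethylene glycol in product, i.e. 523.2×0.303 = (1−0.191)·A·0.744.
A = 158.53/(0.744×0.809) = 263.38 lb/h.

263.4 lb/h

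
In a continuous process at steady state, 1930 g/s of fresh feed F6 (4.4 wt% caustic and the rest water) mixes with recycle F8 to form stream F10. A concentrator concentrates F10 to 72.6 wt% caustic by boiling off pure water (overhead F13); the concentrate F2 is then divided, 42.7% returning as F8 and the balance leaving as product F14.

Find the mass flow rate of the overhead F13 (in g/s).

1813 g/s

Overall caustic balance (none leaves overhead): caustic in fresh feed = caustic in product, i.e. 1930×0.044 = (1−0.427)·F2·0.726.
F2 = 84.92/(0.726×0.573) = 204.14 g/s.
Recycle F8 = 0.427×204.14 = 87.166 g/s.
Combined feed F10 = 1930 + 87.166 = 2017.2 g/s.
Overhead F13 = F10 − F2 = 2017.2 − 204.14 = 1813 g/s.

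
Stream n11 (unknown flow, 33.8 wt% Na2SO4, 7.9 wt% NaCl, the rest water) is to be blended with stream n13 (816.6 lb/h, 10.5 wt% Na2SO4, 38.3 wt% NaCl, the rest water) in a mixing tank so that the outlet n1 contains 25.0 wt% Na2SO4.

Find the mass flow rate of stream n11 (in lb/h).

Let n11 be the unknown flow. Total out = 816.6 + n11.
Na2SO4 balance: 85.743 + 0.338·n11 = 0.250·(816.6 + n11)
(0.338 − 0.250)·n11 = 0.250×816.6 − 85.743 = 118.41
n11 = 118.41 / 0.088 = 1345.5 lb/h

1346 lb/h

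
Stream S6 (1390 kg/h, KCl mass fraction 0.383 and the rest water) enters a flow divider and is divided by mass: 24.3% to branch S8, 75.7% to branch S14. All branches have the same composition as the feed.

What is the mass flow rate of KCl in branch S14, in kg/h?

403 kg/h

Branch S14 total = 0.757×1390 = 1052.2 kg/h.
KCl in S14 = 0.383×1052.2 = 403 kg/h.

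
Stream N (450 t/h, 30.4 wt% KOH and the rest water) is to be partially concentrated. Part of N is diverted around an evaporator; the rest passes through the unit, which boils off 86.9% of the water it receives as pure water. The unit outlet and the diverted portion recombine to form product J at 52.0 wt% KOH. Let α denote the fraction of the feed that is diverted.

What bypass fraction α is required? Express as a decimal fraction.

All 450×0.304 = 136.8 t/h of KOH reaches J, so J = 136.8/0.520 = 263.08 t/h and vapour = 186.92 t/h.
The evaporator receives (1−α)·450 of feed at 0.696 water and removes 0.869 of that water:
0.869×0.696×(1−α)×450 = 186.92
(1−α) = 186.92/272.17 = 0.6868;  α = 0.3132.

0.313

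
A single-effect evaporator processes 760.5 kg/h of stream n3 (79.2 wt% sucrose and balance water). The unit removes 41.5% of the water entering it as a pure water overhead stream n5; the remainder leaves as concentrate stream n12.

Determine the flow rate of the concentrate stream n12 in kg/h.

water entering = 760.5×0.208 = 158.18 kg/h; overhead removed = 0.415×158.18 = 65.646 kg/h.
Concentrate = 760.5 − 65.646 = 694.85 kg/h.

694.9 kg/h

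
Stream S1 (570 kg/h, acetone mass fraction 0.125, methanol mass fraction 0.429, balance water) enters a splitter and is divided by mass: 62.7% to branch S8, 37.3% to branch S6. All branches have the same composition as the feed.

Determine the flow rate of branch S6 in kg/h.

212.6 kg/h

Branch S6 flow = 0.373×570 = 212.61 kg/h.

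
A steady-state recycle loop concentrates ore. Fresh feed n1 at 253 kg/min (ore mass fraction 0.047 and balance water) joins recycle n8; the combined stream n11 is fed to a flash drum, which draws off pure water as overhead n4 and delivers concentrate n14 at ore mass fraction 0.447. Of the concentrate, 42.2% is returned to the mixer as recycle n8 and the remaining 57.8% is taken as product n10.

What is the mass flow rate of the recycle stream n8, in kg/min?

19.42 kg/min

Overall ore balance (none leaves overhead): ore in fresh feed = ore in product, i.e. 253×0.047 = (1−0.422)·n14·0.447.
n14 = 11.891/(0.447×0.578) = 46.024 kg/min.
Recycle n8 = 0.422×46.024 = 19.422 kg/min.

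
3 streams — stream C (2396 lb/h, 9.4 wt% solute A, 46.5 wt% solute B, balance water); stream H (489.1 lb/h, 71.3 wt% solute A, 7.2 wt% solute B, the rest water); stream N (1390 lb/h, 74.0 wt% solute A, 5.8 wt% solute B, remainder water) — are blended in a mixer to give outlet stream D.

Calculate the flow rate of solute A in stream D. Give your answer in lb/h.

1603 lb/h

solute A out = solute A in = 2396×0.094 + 489.1×0.713 + 1390×0.740 = 1602.6 lb/h.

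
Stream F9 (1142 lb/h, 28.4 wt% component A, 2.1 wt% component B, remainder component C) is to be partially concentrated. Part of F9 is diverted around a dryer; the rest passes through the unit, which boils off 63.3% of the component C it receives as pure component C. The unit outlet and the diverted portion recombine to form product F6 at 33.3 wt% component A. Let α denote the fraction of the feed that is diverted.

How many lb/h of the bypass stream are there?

All 1142×0.284 = 324.33 lb/h of component A reaches F6, so F6 = 324.33/0.333 = 973.96 lb/h and vapour = 168.04 lb/h.
The evaporator receives (1−α)·1142 of feed at 0.695 component C and removes 0.633 of that component C:
0.633×0.695×(1−α)×1142 = 168.04
(1−α) = 168.04/502.41 = 0.3345;  α = 0.6655.
Bypass flow = 0.6655×1142 = 760.03 lb/h.

760 lb/h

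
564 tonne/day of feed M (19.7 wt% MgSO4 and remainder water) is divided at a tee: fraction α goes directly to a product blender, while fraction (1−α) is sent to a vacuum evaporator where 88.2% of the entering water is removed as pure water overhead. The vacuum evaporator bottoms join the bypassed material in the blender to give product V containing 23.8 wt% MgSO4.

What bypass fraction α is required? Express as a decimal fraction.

0.757

All 564×0.197 = 111.11 tonne/day of MgSO4 reaches V, so V = 111.11/0.238 = 466.84 tonne/day and vapour = 97.16 tonne/day.
The evaporator receives (1−α)·564 of feed at 0.803 water and removes 0.882 of that water:
0.882×0.803×(1−α)×564 = 97.16
(1−α) = 97.16/399.45 = 0.2432;  α = 0.7568.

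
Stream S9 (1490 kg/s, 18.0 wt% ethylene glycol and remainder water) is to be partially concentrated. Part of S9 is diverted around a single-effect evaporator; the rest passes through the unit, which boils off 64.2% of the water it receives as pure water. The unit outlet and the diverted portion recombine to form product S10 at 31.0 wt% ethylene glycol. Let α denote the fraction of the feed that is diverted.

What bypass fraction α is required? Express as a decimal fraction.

0.203

All 1490×0.180 = 268.2 kg/s of ethylene glycol reaches S10, so S10 = 268.2/0.310 = 865.16 kg/s and vapour = 624.84 kg/s.
The evaporator receives (1−α)·1490 of feed at 0.820 water and removes 0.642 of that water:
0.642×0.820×(1−α)×1490 = 624.84
(1−α) = 624.84/784.4 = 0.7966;  α = 0.2034.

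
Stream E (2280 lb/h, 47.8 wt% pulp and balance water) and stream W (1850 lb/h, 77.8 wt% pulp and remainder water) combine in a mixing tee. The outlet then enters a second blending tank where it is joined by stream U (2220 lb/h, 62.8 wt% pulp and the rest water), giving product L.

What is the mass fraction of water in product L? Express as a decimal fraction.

Overall, product flow = 6350 lb/h.
water in = 2280×0.522 + 1850×0.222 + 2220×0.372 = 2426.7 lb/h.
water fraction in L = 0.382.

0.382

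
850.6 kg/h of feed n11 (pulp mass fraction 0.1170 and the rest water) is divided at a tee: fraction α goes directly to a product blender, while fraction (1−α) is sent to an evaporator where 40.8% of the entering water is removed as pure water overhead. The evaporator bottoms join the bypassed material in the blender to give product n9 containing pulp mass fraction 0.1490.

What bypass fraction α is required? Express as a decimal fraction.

0.404

All 850.6×0.117 = 99.52 kg/h of pulp reaches n9, so n9 = 99.52/0.149 = 667.92 kg/h and vapour = 182.68 kg/h.
The evaporator receives (1−α)·850.6 of feed at 0.883 water and removes 0.408 of that water:
0.408×0.883×(1−α)×850.6 = 182.68
(1−α) = 182.68/306.44 = 0.5961;  α = 0.4039.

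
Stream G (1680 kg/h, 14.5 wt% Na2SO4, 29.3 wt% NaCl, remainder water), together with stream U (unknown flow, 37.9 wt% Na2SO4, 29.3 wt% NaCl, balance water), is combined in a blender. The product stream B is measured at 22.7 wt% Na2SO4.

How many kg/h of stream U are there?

906.3 kg/h

Let U be the unknown flow. Total out = 1680 + U.
Na2SO4 balance: 243.6 + 0.379·U = 0.227·(1680 + U)
(0.379 − 0.227)·U = 0.227×1680 − 243.6 = 137.76
U = 137.76 / 0.152 = 906.32 kg/h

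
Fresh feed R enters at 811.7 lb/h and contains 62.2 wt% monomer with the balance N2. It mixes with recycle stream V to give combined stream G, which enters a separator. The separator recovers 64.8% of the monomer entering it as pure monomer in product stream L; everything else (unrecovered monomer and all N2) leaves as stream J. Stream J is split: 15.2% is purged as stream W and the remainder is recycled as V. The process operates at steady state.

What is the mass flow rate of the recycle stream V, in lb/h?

N2 enters only via R and leaves only via the purge: 811.7×0.378 = 0.152×(N2 in J), and the separator passes all N2, so N2 in G = N2 in J = 2018.6 lb/h.
monomer in G: m_A = 811.7×0.622 + (1−0.152)·(1−0.648)·m_A, so m_A = 504.88/0.7015 = 719.71 lb/h.
J = (1−0.648)×719.71 + 2018.6 = 2271.9 lb/h.
Recycle V = (1−0.152)×2271.9 = 1926.6 lb/h.

1927 lb/h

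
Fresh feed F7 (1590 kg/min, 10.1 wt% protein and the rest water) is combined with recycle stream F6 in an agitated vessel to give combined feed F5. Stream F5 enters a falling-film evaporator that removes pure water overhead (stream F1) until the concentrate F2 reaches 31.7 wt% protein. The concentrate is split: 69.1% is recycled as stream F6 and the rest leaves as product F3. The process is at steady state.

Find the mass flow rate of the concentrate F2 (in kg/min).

Overall protein balance (none leaves overhead): protein in fresh feed = protein in product, i.e. 1590×0.101 = (1−0.691)·F2·0.317.
F2 = 160.59/(0.317×0.309) = 1639.5 kg/min.

1639 kg/min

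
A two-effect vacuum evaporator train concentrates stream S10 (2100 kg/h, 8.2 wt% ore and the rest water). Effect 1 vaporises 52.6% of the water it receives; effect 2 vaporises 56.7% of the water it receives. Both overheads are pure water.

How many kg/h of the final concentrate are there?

567.9 kg/h

water in feed = 2100×0.918 = 1927.8 kg/h.
After stage 1: water left = (1−0.526)×1927.8 = 913.78; stream total = 1086 kg/h.
After stage 2: water left = (1−0.567)×913.78 = 395.67; final concentrate = 567.87 kg/h.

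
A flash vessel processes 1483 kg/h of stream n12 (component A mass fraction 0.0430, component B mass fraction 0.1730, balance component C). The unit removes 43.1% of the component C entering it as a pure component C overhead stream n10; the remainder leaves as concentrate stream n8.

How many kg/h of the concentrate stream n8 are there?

981.9 kg/h

component C entering = 1483×0.784 = 1162.7 kg/h; overhead removed = 0.431×1162.7 = 501.11 kg/h.
Concentrate = 1483 − 501.11 = 981.89 kg/h.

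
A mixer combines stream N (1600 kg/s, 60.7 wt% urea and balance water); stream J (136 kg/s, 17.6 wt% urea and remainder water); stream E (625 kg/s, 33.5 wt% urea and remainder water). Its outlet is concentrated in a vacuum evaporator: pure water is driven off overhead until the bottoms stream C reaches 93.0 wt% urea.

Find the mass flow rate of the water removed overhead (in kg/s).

urea entering = 1600×0.607 + 136×0.176 + 625×0.335 = 1204.5 kg/s.
All urea reports to C, so C = 1204.5/0.930 = 1295.2 kg/s.
Total feed = 2361 kg/s; overhead = 2361 − 1295.2 = 1065.8 kg/s.

1066 kg/s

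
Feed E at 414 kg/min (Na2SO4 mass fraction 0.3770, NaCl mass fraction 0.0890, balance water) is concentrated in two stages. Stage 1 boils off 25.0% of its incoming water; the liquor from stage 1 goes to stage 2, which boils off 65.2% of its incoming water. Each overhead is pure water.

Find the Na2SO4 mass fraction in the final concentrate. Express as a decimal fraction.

water in feed = 414×0.534 = 221.08 kg/min.
After stage 1: water left = (1−0.250)×221.08 = 165.81; stream total = 358.73 kg/min.
After stage 2: water left = (1−0.652)×165.81 = 57.701; final concentrate = 250.62 kg/min.
Na2SO4 fraction = 156.08/250.62 = 0.6228.

0.6228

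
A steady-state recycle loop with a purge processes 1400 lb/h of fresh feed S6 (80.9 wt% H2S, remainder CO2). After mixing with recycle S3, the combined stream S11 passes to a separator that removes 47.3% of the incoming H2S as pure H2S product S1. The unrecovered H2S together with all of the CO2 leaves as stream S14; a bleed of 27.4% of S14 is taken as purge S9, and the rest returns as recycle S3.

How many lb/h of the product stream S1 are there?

H2S in S11: m_A = 1400×0.809 + (1−0.274)·(1−0.473)·m_A, so m_A = 1132.6/0.6174 = 1834.5 lb/h.
Product S1 = 0.473×1834.5 = 867.71 lb/h.

867.7 lb/h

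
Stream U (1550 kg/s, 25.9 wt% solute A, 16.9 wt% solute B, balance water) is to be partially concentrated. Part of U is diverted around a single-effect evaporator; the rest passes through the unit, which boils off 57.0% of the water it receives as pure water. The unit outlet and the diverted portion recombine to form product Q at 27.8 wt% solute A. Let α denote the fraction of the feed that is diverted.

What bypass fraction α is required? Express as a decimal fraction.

0.790

All 1550×0.259 = 401.45 kg/s of solute A reaches Q, so Q = 401.45/0.278 = 1444.1 kg/s and vapour = 105.94 kg/s.
The evaporator receives (1−α)·1550 of feed at 0.572 water and removes 0.570 of that water:
0.570×0.572×(1−α)×1550 = 105.94
(1−α) = 105.94/505.36 = 0.2096;  α = 0.7904.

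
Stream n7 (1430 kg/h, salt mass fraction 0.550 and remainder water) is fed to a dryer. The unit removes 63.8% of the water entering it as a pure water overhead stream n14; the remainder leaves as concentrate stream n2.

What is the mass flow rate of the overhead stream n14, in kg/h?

410.6 kg/h

water entering = 1430×0.450 = 643.5 kg/h; overhead removed = 0.638×643.5 = 410.55 kg/h.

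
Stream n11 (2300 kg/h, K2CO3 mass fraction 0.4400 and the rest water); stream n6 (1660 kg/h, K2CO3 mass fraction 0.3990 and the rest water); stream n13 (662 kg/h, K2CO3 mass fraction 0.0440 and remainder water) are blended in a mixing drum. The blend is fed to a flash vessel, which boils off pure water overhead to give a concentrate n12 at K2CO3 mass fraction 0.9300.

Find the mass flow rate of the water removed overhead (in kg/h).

K2CO3 entering = 2300×0.440 + 1660×0.399 + 662×0.044 = 1703.5 kg/h.
All K2CO3 reports to n12, so n12 = 1703.5/0.930 = 1831.7 kg/h.
Total feed = 4622 kg/h; overhead = 4622 − 1831.7 = 2790.3 kg/h.

2790 kg/h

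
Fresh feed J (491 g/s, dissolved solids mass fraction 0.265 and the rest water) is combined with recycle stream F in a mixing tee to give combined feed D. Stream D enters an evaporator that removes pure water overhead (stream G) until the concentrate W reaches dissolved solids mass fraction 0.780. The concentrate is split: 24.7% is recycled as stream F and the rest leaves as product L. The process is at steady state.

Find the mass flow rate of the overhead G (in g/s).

Overall dissolved solids balance (none leaves overhead): dissolved solids in fresh feed = dissolved solids in product, i.e. 491×0.265 = (1−0.247)·W·0.780.
W = 130.12/(0.780×0.753) = 221.53 g/s.
Recycle F = 0.247×221.53 = 54.719 g/s.
Combined feed D = 491 + 54.719 = 545.72 g/s.
Overhead G = D − W = 545.72 − 221.53 = 324.19 g/s.

324.2 g/s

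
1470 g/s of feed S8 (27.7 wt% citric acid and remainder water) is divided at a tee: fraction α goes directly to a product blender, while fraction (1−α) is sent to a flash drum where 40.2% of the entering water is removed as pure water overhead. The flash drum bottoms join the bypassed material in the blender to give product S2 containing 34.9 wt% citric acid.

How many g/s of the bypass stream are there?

426.6 g/s

All 1470×0.277 = 407.19 g/s of citric acid reaches S2, so S2 = 407.19/0.349 = 1166.7 g/s and vapour = 303.27 g/s.
The evaporator receives (1−α)·1470 of feed at 0.723 water and removes 0.402 of that water:
0.402×0.723×(1−α)×1470 = 303.27
(1−α) = 303.27/427.25 = 0.7098;  α = 0.2902.
Bypass flow = 0.2902×1470 = 426.58 g/s.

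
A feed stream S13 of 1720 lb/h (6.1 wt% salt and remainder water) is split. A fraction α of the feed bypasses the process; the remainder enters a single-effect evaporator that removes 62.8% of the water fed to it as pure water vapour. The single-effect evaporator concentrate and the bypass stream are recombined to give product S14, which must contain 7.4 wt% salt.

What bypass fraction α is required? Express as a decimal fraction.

All 1720×0.061 = 104.92 lb/h of salt reaches S14, so S14 = 104.92/0.074 = 1417.8 lb/h and vapour = 302.16 lb/h.
The evaporator receives (1−α)·1720 of feed at 0.939 water and removes 0.628 of that water:
0.628×0.939×(1−α)×1720 = 302.16
(1−α) = 302.16/1014.3 = 0.2979;  α = 0.7021.

0.702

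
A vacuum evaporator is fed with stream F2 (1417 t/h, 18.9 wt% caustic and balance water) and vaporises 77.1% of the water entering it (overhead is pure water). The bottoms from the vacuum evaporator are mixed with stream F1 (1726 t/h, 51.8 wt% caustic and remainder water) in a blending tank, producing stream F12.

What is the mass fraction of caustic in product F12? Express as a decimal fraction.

0.5148

Vapour removed = 0.771×0.811×1417 = 886.02 t/h; concentrate = 530.98 t/h.
caustic reaching the mixer = 267.81 (from concentrate) + 1726×0.518 = 1161.9 t/h.
Product flow = 530.98 + 1726 = 2257 t/h; caustic fraction = 0.5148.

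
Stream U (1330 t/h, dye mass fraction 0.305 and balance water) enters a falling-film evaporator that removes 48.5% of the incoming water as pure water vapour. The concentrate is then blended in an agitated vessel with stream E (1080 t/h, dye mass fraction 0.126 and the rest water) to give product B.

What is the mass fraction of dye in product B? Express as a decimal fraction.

Vapour removed = 0.485×0.695×1330 = 448.31 t/h; concentrate = 881.69 t/h.
dye reaching the mixer = 405.65 (from concentrate) + 1080×0.126 = 541.73 t/h.
Product flow = 881.69 + 1080 = 1961.7 t/h; dye fraction = 0.276.

0.276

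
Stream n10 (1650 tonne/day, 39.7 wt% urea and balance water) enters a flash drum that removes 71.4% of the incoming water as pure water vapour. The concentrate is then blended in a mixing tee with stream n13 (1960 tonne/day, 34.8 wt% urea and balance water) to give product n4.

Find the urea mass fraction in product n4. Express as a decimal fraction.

Vapour removed = 0.714×0.603×1650 = 710.39 tonne/day; concentrate = 939.61 tonne/day.
urea reaching the mixer = 655.05 (from concentrate) + 1960×0.348 = 1337.1 tonne/day.
Product flow = 939.61 + 1960 = 2899.6 tonne/day; urea fraction = 0.461.

0.461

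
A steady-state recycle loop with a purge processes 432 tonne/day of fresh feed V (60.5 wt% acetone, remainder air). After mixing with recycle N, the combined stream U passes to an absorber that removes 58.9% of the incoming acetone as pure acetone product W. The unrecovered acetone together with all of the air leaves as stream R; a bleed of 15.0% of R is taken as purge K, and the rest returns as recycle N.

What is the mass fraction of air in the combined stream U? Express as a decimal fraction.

0.7390

air enters only via V and leaves only via the purge: 432×0.395 = 0.150×(air in R), and the absorber passes all air, so air in U = air in R = 1137.6 tonne/day.
acetone in U: m_A = 432×0.605 + (1−0.150)·(1−0.589)·m_A, so m_A = 261.36/0.6506 = 401.69 tonne/day.
U = 401.69 + 1137.6 = 1539.3 tonne/day.
air fraction in U = 1137.6/1539.3 = 0.7390.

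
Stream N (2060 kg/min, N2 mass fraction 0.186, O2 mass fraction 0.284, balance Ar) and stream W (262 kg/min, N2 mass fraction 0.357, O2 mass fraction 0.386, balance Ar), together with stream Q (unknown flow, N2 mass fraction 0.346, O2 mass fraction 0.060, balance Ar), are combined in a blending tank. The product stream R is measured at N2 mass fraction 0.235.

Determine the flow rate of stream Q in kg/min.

621.4 kg/min

Let Q be the unknown flow. Total out = 2322 + Q.
N2 balance: 476.69 + 0.346·Q = 0.235·(2322 + Q)
(0.346 − 0.235)·Q = 0.235×2322 − 476.69 = 68.976
Q = 68.976 / 0.111 = 621.41 kg/min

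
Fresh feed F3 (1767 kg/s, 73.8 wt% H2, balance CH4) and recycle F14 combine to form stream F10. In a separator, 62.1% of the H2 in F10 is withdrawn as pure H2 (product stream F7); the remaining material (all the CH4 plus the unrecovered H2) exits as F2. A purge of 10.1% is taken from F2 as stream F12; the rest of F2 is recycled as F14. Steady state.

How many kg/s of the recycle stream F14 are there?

CH4 enters only via F3 and leaves only via the purge: 1767×0.262 = 0.101×(CH4 in F2), and the separator passes all CH4, so CH4 in F10 = CH4 in F2 = 4583.7 kg/s.
H2 in F10: m_A = 1767×0.738 + (1−0.101)·(1−0.621)·m_A, so m_A = 1304/0.6593 = 1978 kg/s.
F2 = (1−0.621)×1978 + 4583.7 = 5333.4 kg/s.
Recycle F14 = (1−0.101)×5333.4 = 4794.7 kg/s.

4795 kg/s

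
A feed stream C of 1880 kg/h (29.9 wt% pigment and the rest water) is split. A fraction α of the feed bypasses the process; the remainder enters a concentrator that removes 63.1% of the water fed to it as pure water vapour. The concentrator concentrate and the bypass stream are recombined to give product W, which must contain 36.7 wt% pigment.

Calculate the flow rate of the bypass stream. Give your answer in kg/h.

All 1880×0.299 = 562.12 kg/h of pigment reaches W, so W = 562.12/0.367 = 1531.7 kg/h and vapour = 348.34 kg/h.
The evaporator receives (1−α)·1880 of feed at 0.701 water and removes 0.631 of that water:
0.631×0.701×(1−α)×1880 = 348.34
(1−α) = 348.34/831.58 = 0.4189;  α = 0.5811.
Bypass flow = 0.5811×1880 = 1092.5 kg/h.

1092 kg/h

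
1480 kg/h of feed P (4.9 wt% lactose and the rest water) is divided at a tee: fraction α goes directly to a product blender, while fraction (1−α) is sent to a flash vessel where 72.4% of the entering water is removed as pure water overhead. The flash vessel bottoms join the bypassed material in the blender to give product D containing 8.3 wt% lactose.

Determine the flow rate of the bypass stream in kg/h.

All 1480×0.049 = 72.52 kg/h of lactose reaches D, so D = 72.52/0.083 = 873.73 kg/h and vapour = 606.27 kg/h.
The evaporator receives (1−α)·1480 of feed at 0.951 water and removes 0.724 of that water:
0.724×0.951×(1−α)×1480 = 606.27
(1−α) = 606.27/1019 = 0.5950;  α = 0.4050.
Bypass flow = 0.4050×1480 = 599.47 kg/h.

599.5 kg/h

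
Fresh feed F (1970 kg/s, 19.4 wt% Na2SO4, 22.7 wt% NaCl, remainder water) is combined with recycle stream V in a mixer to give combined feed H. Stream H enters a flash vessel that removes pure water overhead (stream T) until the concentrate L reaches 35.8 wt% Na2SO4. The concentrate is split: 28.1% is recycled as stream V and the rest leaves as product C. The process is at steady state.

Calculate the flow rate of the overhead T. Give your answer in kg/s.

Overall Na2SO4 balance (none leaves overhead): Na2SO4 in fresh feed = Na2SO4 in product, i.e. 1970×0.194 = (1−0.281)·L·0.358.
L = 382.18/(0.358×0.719) = 1484.8 kg/s.
Recycle V = 0.281×1484.8 = 417.22 kg/s.
Combined feed H = 1970 + 417.22 = 2387.2 kg/s.
Overhead T = H − L = 2387.2 − 1484.8 = 902.46 kg/s.

902.5 kg/s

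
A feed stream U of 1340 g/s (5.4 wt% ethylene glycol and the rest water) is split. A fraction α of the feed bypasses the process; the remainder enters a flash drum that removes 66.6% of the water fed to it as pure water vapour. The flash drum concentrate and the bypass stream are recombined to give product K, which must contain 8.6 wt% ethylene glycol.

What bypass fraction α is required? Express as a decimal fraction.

0.409

All 1340×0.054 = 72.36 g/s of ethylene glycol reaches K, so K = 72.36/0.086 = 841.4 g/s and vapour = 498.6 g/s.
The evaporator receives (1−α)·1340 of feed at 0.946 water and removes 0.666 of that water:
0.666×0.946×(1−α)×1340 = 498.6
(1−α) = 498.6/844.25 = 0.5906;  α = 0.4094.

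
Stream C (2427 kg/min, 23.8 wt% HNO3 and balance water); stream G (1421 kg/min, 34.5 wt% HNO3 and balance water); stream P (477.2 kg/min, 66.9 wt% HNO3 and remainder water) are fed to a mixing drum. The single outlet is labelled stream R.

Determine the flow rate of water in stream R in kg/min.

water out = water in = 2427×0.762 + 1421×0.655 + 477.2×0.331 = 2938.1 kg/min.

2938 kg/min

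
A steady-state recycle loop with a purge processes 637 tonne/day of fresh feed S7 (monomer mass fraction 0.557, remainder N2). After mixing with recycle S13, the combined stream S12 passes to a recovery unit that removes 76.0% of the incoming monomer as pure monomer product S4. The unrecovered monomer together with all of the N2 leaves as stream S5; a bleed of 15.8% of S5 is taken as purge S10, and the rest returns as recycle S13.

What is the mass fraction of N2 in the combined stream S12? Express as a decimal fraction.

0.801

N2 enters only via S7 and leaves only via the purge: 637×0.443 = 0.158×(N2 in S5), and the recovery unit passes all N2, so N2 in S12 = N2 in S5 = 1786 tonne/day.
monomer in S12: m_A = 637×0.557 + (1−0.158)·(1−0.760)·m_A, so m_A = 354.81/0.7979 = 444.67 tonne/day.
S12 = 444.67 + 1786 = 2230.7 tonne/day.
N2 fraction in S12 = 1786/2230.7 = 0.801.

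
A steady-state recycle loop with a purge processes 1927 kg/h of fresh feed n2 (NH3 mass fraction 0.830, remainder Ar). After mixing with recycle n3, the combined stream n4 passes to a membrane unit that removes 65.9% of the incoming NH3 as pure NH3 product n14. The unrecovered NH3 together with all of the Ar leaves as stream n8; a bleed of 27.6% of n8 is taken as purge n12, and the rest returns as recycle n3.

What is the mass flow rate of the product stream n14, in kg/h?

1400 kg/h

NH3 in n4: m_A = 1927×0.830 + (1−0.276)·(1−0.659)·m_A, so m_A = 1599.4/0.7531 = 2123.7 kg/h.
Product n14 = 0.659×2123.7 = 1399.5 kg/h.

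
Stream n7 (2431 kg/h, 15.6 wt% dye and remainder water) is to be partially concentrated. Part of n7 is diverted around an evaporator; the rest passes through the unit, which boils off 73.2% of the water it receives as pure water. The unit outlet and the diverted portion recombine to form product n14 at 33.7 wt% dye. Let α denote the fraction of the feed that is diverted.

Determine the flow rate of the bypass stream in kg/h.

All 2431×0.156 = 379.24 kg/h of dye reaches n14, so n14 = 379.24/0.337 = 1125.3 kg/h and vapour = 1305.7 kg/h.
The evaporator receives (1−α)·2431 of feed at 0.844 water and removes 0.732 of that water:
0.732×0.844×(1−α)×2431 = 1305.7
(1−α) = 1305.7/1501.9 = 0.8694;  α = 0.1306.
Bypass flow = 0.1306×2431 = 317.61 kg/h.

317.6 kg/h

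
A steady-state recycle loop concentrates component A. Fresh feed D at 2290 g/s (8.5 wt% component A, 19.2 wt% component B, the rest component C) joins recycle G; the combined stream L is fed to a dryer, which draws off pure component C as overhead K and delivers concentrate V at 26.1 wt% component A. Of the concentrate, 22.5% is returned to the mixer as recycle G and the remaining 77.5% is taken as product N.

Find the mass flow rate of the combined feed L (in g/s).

2507 g/s

Overall component A balance (none leaves overhead): component A in fresh feed = component A in product, i.e. 2290×0.085 = (1−0.225)·V·0.261.
V = 194.65/(0.261×0.775) = 962.3 g/s.
Recycle G = 0.225×962.3 = 216.52 g/s.
Combined feed L = 2290 + 216.52 = 2506.5 g/s.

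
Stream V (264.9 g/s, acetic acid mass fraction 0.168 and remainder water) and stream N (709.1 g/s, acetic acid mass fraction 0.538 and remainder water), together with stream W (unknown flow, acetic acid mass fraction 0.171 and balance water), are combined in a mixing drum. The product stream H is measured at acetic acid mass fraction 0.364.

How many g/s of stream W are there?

Let W be the unknown flow. Total out = 974 + W.
acetic acid balance: 426 + 0.171·W = 0.364·(974 + W)
(0.171 − 0.364)·W = 0.364×974 − 426 = -71.463
W = -71.463 / -0.193 = 370.27 g/s

370.3 g/s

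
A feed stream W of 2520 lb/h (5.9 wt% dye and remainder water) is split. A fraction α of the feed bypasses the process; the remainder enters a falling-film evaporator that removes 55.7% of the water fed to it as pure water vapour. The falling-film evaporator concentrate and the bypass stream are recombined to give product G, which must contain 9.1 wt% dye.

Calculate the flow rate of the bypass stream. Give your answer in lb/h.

All 2520×0.059 = 148.68 lb/h of dye reaches G, so G = 148.68/0.091 = 1633.8 lb/h and vapour = 886.15 lb/h.
The evaporator receives (1−α)·2520 of feed at 0.941 water and removes 0.557 of that water:
0.557×0.941×(1−α)×2520 = 886.15
(1−α) = 886.15/1320.8 = 0.6709;  α = 0.3291.
Bypass flow = 0.3291×2520 = 829.31 lb/h.

829.3 lb/h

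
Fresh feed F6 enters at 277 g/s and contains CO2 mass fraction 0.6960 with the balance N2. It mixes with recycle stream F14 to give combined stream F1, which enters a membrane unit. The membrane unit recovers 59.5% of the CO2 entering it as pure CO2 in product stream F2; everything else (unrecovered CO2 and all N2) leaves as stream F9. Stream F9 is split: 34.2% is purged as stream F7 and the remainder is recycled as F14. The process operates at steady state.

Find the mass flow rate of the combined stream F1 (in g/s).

509.1 g/s

N2 enters only via F6 and leaves only via the purge: 277×0.304 = 0.342×(N2 in F9), and the membrane unit passes all N2, so N2 in F1 = N2 in F9 = 246.22 g/s.
CO2 in F1: m_A = 277×0.696 + (1−0.342)·(1−0.595)·m_A, so m_A = 192.79/0.7335 = 262.83 g/s.
F1 = 262.83 + 246.22 = 509.06 g/s.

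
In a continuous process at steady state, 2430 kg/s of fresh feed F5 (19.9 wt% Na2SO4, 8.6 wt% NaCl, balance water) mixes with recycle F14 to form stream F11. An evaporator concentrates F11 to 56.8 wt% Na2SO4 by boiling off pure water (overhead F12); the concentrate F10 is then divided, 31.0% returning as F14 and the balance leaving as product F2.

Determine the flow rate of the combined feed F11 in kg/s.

2812 kg/s

Overall Na2SO4 balance (none leaves overhead): Na2SO4 in fresh feed = Na2SO4 in product, i.e. 2430×0.199 = (1−0.310)·F10·0.568.
F10 = 483.57/(0.568×0.690) = 1233.8 kg/s.
Recycle F14 = 0.310×1233.8 = 382.49 kg/s.
Combined feed F11 = 2430 + 382.49 = 2812.5 kg/s.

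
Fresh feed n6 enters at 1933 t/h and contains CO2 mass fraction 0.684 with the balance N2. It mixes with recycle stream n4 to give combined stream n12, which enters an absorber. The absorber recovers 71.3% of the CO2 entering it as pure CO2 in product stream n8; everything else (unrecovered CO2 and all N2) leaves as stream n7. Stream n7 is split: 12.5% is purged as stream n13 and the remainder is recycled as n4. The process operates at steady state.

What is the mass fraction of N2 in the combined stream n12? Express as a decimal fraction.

0.735

N2 enters only via n6 and leaves only via the purge: 1933×0.316 = 0.125×(N2 in n7), and the absorber passes all N2, so N2 in n12 = N2 in n7 = 4886.6 t/h.
CO2 in n12: m_A = 1933×0.684 + (1−0.125)·(1−0.713)·m_A, so m_A = 1322.2/0.7489 = 1765.5 t/h.
n12 = 1765.5 + 4886.6 = 6652.2 t/h.
N2 fraction in n12 = 4886.6/6652.2 = 0.735.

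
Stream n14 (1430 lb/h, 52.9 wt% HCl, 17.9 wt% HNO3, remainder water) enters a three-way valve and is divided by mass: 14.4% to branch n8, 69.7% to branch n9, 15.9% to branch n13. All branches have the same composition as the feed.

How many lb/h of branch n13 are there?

Branch n13 flow = 0.159×1430 = 227.37 lb/h.

227.4 lb/h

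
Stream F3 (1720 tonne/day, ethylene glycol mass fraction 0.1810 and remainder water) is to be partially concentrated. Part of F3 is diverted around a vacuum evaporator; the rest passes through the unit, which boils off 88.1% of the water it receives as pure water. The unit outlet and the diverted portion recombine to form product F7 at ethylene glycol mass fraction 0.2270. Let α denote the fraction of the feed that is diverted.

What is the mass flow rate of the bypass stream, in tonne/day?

1237 tonne/day

All 1720×0.181 = 311.32 tonne/day of ethylene glycol reaches F7, so F7 = 311.32/0.227 = 1371.5 tonne/day and vapour = 348.55 tonne/day.
The evaporator receives (1−α)·1720 of feed at 0.819 water and removes 0.881 of that water:
0.881×0.819×(1−α)×1720 = 348.55
(1−α) = 348.55/1241 = 0.2808;  α = 0.7192.
Bypass flow = 0.7192×1720 = 1236.9 tonne/day.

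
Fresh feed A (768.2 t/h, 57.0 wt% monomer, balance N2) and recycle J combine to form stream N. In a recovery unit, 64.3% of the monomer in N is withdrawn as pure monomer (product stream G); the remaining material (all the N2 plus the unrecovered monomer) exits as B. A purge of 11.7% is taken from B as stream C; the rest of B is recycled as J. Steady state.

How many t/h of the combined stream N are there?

3463 t/h

N2 enters only via A and leaves only via the purge: 768.2×0.430 = 0.117×(N2 in B), and the recovery unit passes all N2, so N2 in N = N2 in B = 2823.3 t/h.
monomer in N: m_A = 768.2×0.570 + (1−0.117)·(1−0.643)·m_A, so m_A = 437.87/0.6848 = 639.45 t/h.
N = 639.45 + 2823.3 = 3462.7 t/h.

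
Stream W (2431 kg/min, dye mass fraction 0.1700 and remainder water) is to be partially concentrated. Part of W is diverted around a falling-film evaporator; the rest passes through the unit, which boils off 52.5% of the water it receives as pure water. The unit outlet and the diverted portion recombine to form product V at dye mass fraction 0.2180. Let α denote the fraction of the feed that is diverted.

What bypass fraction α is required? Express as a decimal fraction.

All 2431×0.170 = 413.27 kg/min of dye reaches V, so V = 413.27/0.218 = 1895.7 kg/min and vapour = 535.27 kg/min.
The evaporator receives (1−α)·2431 of feed at 0.830 water and removes 0.525 of that water:
0.525×0.830×(1−α)×2431 = 535.27
(1−α) = 535.27/1059.3 = 0.5053;  α = 0.4947.

0.495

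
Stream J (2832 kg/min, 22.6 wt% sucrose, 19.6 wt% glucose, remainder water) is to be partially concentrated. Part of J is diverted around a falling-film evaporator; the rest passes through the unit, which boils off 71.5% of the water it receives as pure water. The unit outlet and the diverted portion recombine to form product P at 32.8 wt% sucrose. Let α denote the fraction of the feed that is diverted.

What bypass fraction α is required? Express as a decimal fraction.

0.248

All 2832×0.226 = 640.03 kg/min of sucrose reaches P, so P = 640.03/0.328 = 1951.3 kg/min and vapour = 880.68 kg/min.
The evaporator receives (1−α)·2832 of feed at 0.578 water and removes 0.715 of that water:
0.715×0.578×(1−α)×2832 = 880.68
(1−α) = 880.68/1170.4 = 0.7525;  α = 0.2475.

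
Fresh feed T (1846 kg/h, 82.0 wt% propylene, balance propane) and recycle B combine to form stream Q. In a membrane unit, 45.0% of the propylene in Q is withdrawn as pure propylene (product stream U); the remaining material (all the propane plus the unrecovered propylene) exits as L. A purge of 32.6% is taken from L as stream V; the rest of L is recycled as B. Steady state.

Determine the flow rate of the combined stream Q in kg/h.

3425 kg/h

propane enters only via T and leaves only via the purge: 1846×0.180 = 0.326×(propane in L), and the membrane unit passes all propane, so propane in Q = propane in L = 1019.3 kg/h.
propylene in Q: m_A = 1846×0.820 + (1−0.326)·(1−0.450)·m_A, so m_A = 1513.7/0.6293 = 2405.4 kg/h.
Q = 2405.4 + 1019.3 = 3424.7 kg/h.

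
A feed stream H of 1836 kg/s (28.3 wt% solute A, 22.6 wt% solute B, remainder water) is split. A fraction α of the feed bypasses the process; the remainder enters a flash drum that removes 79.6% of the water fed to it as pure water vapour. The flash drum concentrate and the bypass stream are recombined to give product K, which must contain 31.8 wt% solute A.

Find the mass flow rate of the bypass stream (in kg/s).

1319 kg/s

All 1836×0.283 = 519.59 kg/s of solute A reaches K, so K = 519.59/0.318 = 1633.9 kg/s and vapour = 202.08 kg/s.
The evaporator receives (1−α)·1836 of feed at 0.491 water and removes 0.796 of that water:
0.796×0.491×(1−α)×1836 = 202.08
(1−α) = 202.08/717.57 = 0.2816;  α = 0.7184.
Bypass flow = 0.7184×1836 = 1319 kg/s.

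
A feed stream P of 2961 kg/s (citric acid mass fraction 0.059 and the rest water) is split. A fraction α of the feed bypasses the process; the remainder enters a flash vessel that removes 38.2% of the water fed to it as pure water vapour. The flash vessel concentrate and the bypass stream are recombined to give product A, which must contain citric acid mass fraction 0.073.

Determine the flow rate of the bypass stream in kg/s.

All 2961×0.059 = 174.7 kg/s of citric acid reaches A, so A = 174.7/0.073 = 2393.1 kg/s and vapour = 567.86 kg/s.
The evaporator receives (1−α)·2961 of feed at 0.941 water and removes 0.382 of that water:
0.382×0.941×(1−α)×2961 = 567.86
(1−α) = 567.86/1064.4 = 0.5335;  α = 0.4665.
Bypass flow = 0.4665×2961 = 1381.2 kg/s.

1381 kg/s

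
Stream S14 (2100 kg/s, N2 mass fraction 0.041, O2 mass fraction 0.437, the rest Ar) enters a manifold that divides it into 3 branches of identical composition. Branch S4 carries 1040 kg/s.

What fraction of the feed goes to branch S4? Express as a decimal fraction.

0.495

Fraction to S4 = 1040/2100 = 0.4952.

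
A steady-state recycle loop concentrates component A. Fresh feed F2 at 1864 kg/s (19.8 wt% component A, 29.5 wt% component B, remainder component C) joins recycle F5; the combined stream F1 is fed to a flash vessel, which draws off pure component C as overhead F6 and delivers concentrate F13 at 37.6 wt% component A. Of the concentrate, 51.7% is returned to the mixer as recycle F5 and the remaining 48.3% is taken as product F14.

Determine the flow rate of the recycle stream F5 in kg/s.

1051 kg/s

Overall component A balance (none leaves overhead): component A in fresh feed = component A in product, i.e. 1864×0.198 = (1−0.517)·F13·0.376.
F13 = 369.07/(0.376×0.483) = 2032.2 kg/s.
Recycle F5 = 0.517×2032.2 = 1050.7 kg/s.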